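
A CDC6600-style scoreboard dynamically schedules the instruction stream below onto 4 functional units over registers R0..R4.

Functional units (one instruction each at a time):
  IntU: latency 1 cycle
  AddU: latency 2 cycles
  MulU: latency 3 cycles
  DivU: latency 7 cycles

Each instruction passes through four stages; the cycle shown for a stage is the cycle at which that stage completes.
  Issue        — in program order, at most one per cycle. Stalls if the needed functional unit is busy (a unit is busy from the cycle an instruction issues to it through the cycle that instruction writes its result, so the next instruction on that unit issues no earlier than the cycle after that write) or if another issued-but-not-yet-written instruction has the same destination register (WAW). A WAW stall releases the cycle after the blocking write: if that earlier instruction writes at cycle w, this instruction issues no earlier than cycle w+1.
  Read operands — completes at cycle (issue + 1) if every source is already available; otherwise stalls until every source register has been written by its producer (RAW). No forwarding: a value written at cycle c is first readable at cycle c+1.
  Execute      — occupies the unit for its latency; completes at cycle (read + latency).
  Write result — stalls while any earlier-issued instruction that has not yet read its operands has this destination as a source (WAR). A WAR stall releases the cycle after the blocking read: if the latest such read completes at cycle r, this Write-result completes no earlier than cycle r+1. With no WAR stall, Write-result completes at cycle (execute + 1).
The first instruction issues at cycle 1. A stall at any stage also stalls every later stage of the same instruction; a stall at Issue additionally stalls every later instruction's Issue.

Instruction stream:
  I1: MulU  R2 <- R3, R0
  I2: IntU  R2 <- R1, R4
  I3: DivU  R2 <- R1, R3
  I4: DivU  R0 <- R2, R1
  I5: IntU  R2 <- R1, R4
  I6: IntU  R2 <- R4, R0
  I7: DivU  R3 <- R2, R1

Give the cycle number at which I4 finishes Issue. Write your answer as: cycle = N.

I1 -> (1, 2, 5, 6)
I2 -> (7, 8, 9, 10)  // WAW R2: wait I1 write@6
I3 -> (11, 12, 19, 20)  // WAW R2: wait I2 write@10
I4 -> (21, 22, 29, 30)  // struct: DivU busy until I3 writes@20
I5 -> (22, 23, 24, 25)
I6 -> (26, 31, 32, 33)  // struct: IntU busy until I5 writes@25, RAW R0: wait I4 write@30
I7 -> (31, 34, 41, 42)  // struct: DivU busy until I4 writes@30, RAW R2: wait I6 write@33

cycle = 21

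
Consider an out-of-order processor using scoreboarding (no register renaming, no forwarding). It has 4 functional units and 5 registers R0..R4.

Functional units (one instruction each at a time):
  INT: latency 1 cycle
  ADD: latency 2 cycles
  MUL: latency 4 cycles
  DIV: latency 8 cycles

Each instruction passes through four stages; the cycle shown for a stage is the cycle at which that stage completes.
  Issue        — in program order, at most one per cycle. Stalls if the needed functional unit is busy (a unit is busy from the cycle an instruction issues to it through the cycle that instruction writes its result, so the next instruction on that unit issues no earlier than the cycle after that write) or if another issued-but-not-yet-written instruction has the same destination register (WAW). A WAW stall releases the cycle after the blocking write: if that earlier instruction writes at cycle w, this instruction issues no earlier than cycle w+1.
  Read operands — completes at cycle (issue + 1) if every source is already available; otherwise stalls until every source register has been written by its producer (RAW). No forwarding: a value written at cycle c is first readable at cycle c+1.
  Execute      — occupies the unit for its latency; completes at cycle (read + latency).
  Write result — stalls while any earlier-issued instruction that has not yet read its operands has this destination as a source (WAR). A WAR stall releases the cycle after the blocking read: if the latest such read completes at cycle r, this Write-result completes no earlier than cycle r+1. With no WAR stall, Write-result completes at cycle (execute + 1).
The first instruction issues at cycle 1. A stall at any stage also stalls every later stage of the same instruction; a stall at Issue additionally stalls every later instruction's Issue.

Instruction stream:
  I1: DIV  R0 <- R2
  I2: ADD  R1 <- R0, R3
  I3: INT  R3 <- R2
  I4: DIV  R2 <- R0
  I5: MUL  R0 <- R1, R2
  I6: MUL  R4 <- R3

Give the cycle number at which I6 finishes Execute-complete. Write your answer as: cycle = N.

cycle 1: I1 issues→DIV
cycle 2: I1 reads | I2 issues→ADD
cycle 3: I3 issues→INT
cycle 4: I3 reads
cycle 5: I3 exec-done
cycle 10: I1 exec-done
cycle 11: I1 writes R0
cycle 12: I2 reads | I4 issues→DIV
cycle 13: I3 writes R3 | I4 reads | I5 issues→MUL
cycle 14: I2 exec-done
cycle 15: I2 writes R1
cycle 21: I4 exec-done
cycle 22: I4 writes R2
cycle 23: I5 reads
cycle 27: I5 exec-done
cycle 28: I5 writes R0
cycle 29: I6 issues→MUL
cycle 30: I6 reads
cycle 34: I6 exec-done
cycle 35: I6 writes R4

cycle = 34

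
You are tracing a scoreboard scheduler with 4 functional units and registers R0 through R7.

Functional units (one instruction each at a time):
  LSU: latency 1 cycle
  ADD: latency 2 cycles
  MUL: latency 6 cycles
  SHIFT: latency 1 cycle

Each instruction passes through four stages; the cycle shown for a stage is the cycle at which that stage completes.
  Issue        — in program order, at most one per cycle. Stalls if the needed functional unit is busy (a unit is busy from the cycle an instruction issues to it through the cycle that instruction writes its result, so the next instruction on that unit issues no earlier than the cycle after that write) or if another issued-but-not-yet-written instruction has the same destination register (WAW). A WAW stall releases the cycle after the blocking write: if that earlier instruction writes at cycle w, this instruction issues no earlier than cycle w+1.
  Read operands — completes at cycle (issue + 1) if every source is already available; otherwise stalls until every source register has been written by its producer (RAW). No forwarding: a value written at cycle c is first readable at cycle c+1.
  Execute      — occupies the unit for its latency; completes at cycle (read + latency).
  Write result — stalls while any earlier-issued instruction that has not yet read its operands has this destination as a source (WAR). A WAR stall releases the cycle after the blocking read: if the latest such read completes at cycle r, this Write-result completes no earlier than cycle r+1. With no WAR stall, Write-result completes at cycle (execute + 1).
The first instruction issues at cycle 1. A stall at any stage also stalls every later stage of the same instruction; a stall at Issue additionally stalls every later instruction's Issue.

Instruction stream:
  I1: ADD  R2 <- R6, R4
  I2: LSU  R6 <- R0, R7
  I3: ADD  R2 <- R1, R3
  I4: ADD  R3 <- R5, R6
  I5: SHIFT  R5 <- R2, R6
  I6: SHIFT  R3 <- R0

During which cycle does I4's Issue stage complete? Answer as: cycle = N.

c1: issue I1 (ADD)
c2: I1 read-ops | issue I2 (LSU)
c3: I2 read-ops
c4: I1 finished on ADD | I2 finished on LSU
c5: I1→R2 | I2→R6
c6: issue I3 (ADD)
c7: I3 read-ops
c9: I3 finished on ADD
c10: I3→R2
c11: issue I4 (ADD)
c12: I4 read-ops | issue I5 (SHIFT)
c13: I5 read-ops
c14: I4 finished on ADD | I5 finished on SHIFT
c15: I4→R3 | I5→R5
c16: issue I6 (SHIFT)
c17: I6 read-ops
c18: I6 finished on SHIFT
c19: I6→R3

cycle = 11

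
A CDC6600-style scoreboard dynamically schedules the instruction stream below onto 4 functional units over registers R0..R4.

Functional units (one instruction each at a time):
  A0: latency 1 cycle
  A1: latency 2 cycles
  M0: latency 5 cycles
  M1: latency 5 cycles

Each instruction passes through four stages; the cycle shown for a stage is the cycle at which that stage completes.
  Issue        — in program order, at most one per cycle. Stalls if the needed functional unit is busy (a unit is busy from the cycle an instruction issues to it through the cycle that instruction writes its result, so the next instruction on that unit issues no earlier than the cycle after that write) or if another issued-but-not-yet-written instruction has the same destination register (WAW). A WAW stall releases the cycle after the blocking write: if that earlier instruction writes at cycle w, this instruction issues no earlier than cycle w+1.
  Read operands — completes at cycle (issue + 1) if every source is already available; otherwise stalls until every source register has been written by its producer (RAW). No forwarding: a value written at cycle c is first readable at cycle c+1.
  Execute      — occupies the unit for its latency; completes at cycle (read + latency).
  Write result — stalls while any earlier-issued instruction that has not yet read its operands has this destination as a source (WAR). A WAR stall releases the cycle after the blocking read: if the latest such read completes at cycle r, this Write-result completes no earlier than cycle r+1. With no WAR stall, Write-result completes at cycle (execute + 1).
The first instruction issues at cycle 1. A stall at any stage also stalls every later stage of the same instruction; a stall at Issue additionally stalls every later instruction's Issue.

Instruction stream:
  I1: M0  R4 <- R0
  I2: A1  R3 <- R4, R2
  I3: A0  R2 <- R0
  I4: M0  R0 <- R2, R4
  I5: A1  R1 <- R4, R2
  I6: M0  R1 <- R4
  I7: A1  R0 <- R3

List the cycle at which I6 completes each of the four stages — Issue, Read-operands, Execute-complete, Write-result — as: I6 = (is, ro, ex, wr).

I6 = (18, 19, 24, 25)

I1  is:1  ro:2  ex:7  wr:8
I2  is:2  ro:9  ex:11  wr:12  — RAW R4: wait I1 write@8
I3  is:3  ro:4  ex:5  wr:10  — WAR R2: wait I2 read@9
I4  is:9  ro:11  ex:16  wr:17  — struct: M0 busy until I1 writes@8, RAW R2: wait I3 write@10
I5  is:13  ro:14  ex:16  wr:17  — struct: A1 busy until I2 writes@12
I6  is:18  ro:19  ex:24  wr:25  — WAW R1: wait I5 write@17
I7  is:19  ro:20  ex:22  wr:23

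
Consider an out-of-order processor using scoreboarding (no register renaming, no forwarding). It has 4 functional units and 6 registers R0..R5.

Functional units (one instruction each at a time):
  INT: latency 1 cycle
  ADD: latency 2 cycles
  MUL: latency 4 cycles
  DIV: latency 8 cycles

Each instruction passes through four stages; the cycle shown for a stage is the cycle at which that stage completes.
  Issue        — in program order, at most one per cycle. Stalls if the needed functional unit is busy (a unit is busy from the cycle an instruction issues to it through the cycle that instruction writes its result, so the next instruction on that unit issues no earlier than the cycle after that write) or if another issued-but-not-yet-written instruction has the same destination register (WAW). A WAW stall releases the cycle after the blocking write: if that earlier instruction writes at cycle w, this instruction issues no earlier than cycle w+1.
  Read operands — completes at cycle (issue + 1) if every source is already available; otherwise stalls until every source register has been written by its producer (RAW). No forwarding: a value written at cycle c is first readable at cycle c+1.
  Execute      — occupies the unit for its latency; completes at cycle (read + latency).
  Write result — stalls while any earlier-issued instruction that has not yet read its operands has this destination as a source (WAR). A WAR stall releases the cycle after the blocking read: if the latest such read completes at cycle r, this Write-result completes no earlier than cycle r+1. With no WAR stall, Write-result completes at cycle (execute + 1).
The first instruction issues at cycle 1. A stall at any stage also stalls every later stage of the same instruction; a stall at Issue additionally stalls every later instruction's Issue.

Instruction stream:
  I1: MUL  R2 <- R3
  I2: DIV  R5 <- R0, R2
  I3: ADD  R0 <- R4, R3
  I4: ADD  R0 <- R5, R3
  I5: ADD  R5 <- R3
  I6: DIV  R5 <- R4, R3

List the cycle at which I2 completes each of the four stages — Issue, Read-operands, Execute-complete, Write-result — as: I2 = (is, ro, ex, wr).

[1] I1 dispatched to MUL
[2] I1 operands ready | I2 dispatched to DIV
[3] I3 dispatched to ADD
[4] I3 operands ready
[6] I1 complete | I3 complete
[7] R2←I1
[8] I2 operands ready
[9] R0←I3
[10] I4 dispatched to ADD
[16] I2 complete
[17] R5←I2
[18] I4 operands ready
[20] I4 complete
[21] R0←I4
[22] I5 dispatched to ADD
[23] I5 operands ready
[25] I5 complete
[26] R5←I5
[27] I6 dispatched to DIV
[28] I6 operands ready
[36] I6 complete
[37] R5←I6

I2 = (2, 8, 16, 17)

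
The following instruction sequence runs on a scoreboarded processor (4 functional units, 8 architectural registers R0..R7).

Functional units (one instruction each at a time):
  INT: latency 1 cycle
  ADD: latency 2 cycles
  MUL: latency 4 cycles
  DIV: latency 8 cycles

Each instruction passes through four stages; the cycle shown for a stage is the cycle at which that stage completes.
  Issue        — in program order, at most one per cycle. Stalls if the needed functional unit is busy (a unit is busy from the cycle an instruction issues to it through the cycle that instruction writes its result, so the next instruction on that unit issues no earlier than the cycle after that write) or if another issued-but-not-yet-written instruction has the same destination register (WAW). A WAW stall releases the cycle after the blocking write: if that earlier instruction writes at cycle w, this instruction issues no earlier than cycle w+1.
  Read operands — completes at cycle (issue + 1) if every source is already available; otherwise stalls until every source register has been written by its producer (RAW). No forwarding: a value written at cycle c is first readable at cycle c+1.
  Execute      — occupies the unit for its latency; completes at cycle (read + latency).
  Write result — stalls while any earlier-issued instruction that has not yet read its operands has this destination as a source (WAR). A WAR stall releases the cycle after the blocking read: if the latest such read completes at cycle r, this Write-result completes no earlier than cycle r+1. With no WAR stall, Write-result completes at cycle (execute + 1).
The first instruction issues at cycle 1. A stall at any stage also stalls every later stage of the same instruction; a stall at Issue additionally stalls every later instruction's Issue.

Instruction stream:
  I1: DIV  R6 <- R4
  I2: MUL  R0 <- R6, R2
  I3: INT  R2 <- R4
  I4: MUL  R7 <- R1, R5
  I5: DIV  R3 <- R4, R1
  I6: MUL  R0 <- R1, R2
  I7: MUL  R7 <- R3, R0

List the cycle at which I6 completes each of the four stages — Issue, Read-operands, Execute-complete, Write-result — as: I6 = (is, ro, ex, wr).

I1: IS=1 RO=2 EX=10 WR=11
I2: IS=2 RO=12 EX=16 WR=17  [RAW R6: wait I1 write@11]
I3: IS=3 RO=4 EX=5 WR=13  [WAR R2: wait I2 read@12]
I4: IS=18 RO=19 EX=23 WR=24  [struct: MUL busy until I2 writes@17]
I5: IS=19 RO=20 EX=28 WR=29
I6: IS=25 RO=26 EX=30 WR=31  [struct: MUL busy until I4 writes@24]
I7: IS=32 RO=33 EX=37 WR=38  [struct: MUL busy until I6 writes@31]

I6 = (25, 26, 30, 31)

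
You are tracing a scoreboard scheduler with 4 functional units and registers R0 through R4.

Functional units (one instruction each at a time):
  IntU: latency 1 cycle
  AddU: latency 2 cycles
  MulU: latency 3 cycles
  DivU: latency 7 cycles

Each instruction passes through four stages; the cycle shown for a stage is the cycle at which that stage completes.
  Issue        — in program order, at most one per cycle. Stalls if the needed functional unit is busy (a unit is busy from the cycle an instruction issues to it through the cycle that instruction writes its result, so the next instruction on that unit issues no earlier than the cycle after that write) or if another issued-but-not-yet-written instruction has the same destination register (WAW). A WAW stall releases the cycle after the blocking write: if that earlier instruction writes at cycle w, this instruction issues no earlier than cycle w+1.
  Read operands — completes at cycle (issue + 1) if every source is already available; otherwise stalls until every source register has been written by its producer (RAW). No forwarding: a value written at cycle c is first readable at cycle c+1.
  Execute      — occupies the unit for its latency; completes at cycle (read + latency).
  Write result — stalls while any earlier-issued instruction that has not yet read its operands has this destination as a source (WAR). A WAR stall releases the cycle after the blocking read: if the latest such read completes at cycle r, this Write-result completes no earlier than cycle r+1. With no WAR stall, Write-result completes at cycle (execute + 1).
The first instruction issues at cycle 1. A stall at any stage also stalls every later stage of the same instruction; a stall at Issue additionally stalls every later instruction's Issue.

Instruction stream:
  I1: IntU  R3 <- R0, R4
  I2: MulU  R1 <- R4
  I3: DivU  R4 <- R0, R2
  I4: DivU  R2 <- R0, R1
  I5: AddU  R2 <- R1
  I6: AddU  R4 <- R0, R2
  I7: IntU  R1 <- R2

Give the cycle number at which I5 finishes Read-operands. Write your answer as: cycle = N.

I1 -> (1, 2, 3, 4)
I2 -> (2, 3, 6, 7)
I3 -> (3, 4, 11, 12)
I4 -> (13, 14, 21, 22)  // struct: DivU busy until I3 writes@12
I5 -> (23, 24, 26, 27)  // WAW R2: wait I4 write@22
I6 -> (28, 29, 31, 32)  // struct: AddU busy until I5 writes@27
I7 -> (29, 30, 31, 32)

cycle = 24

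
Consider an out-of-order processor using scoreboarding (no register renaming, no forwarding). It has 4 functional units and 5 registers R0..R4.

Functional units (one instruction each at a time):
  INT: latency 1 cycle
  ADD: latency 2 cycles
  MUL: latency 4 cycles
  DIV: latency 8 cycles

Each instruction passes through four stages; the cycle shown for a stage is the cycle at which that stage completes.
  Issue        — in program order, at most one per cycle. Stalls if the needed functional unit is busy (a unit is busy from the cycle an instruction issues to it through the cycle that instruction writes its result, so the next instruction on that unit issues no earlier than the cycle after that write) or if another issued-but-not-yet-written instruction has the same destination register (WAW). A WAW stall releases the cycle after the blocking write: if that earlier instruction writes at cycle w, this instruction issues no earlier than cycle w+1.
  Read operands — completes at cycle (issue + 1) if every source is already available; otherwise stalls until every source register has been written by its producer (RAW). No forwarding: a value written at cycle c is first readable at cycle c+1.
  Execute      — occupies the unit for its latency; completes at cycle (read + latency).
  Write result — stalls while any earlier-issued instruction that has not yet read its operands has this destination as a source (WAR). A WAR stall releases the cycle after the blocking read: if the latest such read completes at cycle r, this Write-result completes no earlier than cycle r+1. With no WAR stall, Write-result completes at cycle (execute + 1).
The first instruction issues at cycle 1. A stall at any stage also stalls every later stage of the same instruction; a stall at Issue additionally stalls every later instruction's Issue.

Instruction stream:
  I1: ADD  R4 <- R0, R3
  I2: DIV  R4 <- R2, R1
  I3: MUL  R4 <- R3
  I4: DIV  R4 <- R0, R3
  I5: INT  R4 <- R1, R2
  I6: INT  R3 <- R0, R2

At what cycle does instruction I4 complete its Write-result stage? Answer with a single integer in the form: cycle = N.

  I1 | 1 | 2 | 4 | 5
  I2 | 6 | 7 | 15 | 16   WAW R4: wait I1 write@5
  I3 | 17 | 18 | 22 | 23   WAW R4: wait I2 write@16
  I4 | 24 | 25 | 33 | 34   WAW R4: wait I3 write@23
  I5 | 35 | 36 | 37 | 38   WAW R4: wait I4 write@34
  I6 | 39 | 40 | 41 | 42   struct: INT busy until I5 writes@38

cycle = 34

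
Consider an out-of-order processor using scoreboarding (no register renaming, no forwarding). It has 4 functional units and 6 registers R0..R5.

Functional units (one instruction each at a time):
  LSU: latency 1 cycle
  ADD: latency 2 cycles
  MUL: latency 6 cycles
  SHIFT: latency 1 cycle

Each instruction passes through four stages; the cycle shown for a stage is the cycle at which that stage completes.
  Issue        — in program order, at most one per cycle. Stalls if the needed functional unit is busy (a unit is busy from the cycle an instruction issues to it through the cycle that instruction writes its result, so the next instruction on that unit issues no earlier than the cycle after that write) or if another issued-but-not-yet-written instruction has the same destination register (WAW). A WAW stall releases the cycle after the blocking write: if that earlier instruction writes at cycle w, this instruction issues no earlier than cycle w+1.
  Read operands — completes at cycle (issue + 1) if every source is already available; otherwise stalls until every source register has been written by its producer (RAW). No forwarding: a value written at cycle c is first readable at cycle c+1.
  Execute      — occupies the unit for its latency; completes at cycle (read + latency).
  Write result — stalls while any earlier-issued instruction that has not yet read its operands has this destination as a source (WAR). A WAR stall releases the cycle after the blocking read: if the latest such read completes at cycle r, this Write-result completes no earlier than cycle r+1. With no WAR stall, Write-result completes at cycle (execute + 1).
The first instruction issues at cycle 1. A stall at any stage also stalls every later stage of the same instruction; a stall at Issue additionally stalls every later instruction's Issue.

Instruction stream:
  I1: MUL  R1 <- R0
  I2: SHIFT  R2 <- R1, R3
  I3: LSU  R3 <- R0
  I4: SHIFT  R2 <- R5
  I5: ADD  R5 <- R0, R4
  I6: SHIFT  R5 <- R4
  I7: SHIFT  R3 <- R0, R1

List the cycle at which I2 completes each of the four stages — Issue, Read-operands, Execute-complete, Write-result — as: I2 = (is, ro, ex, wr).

I2 = (2, 10, 11, 12)

[1] I1 issues→MUL
[2] I1 reads, I2 issues→SHIFT
[3] I3 issues→LSU
[4] I3 reads
[5] I3 exec-done
[8] I1 exec-done
[9] I1 writes R1
[10] I2 reads
[11] I2 exec-done, I3 writes R3
[12] I2 writes R2
[13] I4 issues→SHIFT
[14] I4 reads, I5 issues→ADD
[15] I4 exec-done, I5 reads
[16] I4 writes R2
[17] I5 exec-done
[18] I5 writes R5
[19] I6 issues→SHIFT
[20] I6 reads
[21] I6 exec-done
[22] I6 writes R5
[23] I7 issues→SHIFT
[24] I7 reads
[25] I7 exec-done
[26] I7 writes R3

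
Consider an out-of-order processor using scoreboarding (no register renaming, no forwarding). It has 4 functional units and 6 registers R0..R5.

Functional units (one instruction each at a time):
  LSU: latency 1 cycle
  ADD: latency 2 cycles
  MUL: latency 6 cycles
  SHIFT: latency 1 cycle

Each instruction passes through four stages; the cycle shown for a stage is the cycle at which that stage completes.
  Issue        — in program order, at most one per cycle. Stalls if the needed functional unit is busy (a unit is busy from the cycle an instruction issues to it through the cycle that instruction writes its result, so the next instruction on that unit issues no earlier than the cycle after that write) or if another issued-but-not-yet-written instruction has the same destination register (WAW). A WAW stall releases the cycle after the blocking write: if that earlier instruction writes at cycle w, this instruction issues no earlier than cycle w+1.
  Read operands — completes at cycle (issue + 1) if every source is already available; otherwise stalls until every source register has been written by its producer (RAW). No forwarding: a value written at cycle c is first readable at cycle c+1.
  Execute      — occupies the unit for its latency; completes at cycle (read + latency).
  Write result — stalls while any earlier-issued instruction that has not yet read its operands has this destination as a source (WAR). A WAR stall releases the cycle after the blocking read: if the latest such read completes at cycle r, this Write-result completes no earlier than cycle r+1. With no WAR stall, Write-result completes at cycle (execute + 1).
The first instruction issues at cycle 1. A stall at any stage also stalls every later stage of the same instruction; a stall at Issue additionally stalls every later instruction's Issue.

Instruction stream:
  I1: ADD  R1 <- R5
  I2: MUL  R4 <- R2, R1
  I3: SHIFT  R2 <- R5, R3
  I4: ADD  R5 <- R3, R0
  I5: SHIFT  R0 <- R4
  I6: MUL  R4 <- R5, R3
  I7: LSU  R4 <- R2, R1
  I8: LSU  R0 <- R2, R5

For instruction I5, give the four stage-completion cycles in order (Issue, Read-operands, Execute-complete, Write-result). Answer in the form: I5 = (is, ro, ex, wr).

I5 = (8, 14, 15, 16)

  I1 | 1 | 2 | 4 | 5
  I2 | 2 | 6 | 12 | 13   RAW R1: wait I1 write@5
  I3 | 3 | 4 | 5 | 7   WAR R2: wait I2 read@6
  I4 | 6 | 7 | 9 | 10   struct: ADD busy until I1 writes@5
  I5 | 8 | 14 | 15 | 16   struct: SHIFT busy until I3 writes@7 · RAW R4: wait I2 write@13
  I6 | 14 | 15 | 21 | 22   struct: MUL busy until I2 writes@13
  I7 | 23 | 24 | 25 | 26   WAW R4: wait I6 write@22
  I8 | 27 | 28 | 29 | 30   struct: LSU busy until I7 writes@26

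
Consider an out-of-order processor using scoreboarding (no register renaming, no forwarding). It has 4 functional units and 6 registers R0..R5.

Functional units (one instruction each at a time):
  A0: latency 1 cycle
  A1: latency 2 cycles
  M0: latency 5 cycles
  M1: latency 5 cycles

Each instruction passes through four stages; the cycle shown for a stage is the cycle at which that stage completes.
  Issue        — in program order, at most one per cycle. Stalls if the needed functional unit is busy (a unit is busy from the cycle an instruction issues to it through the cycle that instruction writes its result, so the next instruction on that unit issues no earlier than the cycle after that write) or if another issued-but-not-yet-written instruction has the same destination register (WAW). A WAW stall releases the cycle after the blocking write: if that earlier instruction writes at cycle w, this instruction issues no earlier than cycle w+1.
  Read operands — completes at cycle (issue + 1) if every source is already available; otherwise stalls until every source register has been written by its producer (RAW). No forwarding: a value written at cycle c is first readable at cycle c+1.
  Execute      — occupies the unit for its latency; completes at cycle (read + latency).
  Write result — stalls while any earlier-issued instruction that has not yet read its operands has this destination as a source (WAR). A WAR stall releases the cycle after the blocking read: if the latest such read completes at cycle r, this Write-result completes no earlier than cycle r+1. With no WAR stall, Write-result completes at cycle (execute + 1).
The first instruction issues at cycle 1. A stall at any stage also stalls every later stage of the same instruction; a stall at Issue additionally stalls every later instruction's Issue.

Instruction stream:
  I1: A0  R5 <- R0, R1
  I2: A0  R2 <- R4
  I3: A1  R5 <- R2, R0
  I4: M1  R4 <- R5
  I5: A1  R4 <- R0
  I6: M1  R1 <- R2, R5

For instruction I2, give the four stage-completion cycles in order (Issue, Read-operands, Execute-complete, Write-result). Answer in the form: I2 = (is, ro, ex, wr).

I2 = (5, 6, 7, 8)

I1: IS=1 RO=2 EX=3 WR=4
I2: IS=5 RO=6 EX=7 WR=8  [struct: A0 busy until I1 writes@4]
I3: IS=6 RO=9 EX=11 WR=12  [RAW R2: wait I2 write@8]
I4: IS=7 RO=13 EX=18 WR=19  [RAW R5: wait I3 write@12]
I5: IS=20 RO=21 EX=23 WR=24  [WAW R4: wait I4 write@19]
I6: IS=21 RO=22 EX=27 WR=28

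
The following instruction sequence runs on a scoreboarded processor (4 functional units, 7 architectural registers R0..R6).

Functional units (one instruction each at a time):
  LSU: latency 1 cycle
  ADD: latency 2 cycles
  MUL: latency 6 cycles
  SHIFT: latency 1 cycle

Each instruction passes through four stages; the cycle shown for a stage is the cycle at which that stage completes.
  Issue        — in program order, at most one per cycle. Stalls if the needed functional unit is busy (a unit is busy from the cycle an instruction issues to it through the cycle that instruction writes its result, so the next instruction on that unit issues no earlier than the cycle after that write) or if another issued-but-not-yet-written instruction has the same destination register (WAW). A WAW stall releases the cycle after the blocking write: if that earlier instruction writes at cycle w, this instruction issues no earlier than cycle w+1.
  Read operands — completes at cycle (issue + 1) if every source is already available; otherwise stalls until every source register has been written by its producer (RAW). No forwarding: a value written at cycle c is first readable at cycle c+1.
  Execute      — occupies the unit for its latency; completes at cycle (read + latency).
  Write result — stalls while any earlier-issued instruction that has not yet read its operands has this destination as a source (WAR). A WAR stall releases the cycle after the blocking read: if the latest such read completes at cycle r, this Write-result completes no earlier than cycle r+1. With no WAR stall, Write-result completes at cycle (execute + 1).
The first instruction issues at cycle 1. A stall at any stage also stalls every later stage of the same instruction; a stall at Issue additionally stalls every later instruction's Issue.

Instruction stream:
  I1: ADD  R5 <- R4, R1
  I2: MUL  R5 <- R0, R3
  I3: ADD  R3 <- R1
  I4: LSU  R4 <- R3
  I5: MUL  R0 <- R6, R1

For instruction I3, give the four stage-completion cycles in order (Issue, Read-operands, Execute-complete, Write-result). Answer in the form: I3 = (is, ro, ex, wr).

I3 = (7, 8, 10, 11)

cycle 1: I1 dispatched to ADD
cycle 2: I1 operands ready
cycle 4: I1 complete
cycle 5: R5←I1
cycle 6: I2 dispatched to MUL
cycle 7: I2 operands ready; I3 dispatched to ADD
cycle 8: I3 operands ready; I4 dispatched to LSU
cycle 10: I3 complete
cycle 11: R3←I3
cycle 12: I4 operands ready
cycle 13: I2 complete; I4 complete
cycle 14: R5←I2; R4←I4
cycle 15: I5 dispatched to MUL
cycle 16: I5 operands ready
cycle 22: I5 complete
cycle 23: R0←I5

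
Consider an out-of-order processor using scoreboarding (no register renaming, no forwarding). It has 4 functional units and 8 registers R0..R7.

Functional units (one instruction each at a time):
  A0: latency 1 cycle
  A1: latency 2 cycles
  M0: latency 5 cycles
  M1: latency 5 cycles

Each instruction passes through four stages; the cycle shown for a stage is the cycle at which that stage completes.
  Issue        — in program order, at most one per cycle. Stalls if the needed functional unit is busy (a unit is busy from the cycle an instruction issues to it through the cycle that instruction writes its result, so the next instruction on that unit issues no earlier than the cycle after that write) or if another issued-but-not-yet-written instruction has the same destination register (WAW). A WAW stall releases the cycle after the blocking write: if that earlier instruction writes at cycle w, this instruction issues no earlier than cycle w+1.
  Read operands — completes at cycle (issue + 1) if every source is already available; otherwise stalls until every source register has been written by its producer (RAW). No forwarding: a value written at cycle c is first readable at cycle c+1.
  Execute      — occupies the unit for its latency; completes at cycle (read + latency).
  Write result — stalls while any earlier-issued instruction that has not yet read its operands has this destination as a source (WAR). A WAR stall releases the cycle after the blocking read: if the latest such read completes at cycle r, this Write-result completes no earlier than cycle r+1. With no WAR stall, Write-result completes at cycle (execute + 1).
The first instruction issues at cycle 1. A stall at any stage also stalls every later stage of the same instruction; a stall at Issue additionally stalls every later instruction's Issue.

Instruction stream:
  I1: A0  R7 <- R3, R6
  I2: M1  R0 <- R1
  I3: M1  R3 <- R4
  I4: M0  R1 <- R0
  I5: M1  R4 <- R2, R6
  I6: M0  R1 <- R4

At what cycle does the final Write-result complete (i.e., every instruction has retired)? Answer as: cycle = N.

  I1 | 1 | 2 | 3 | 4
  I2 | 2 | 3 | 8 | 9
  I3 | 10 | 11 | 16 | 17   struct: M1 busy until I2 writes@9
  I4 | 11 | 12 | 17 | 18
  I5 | 18 | 19 | 24 | 25   struct: M1 busy until I3 writes@17
  I6 | 19 | 26 | 31 | 32   RAW R4: wait I5 write@25

cycle = 32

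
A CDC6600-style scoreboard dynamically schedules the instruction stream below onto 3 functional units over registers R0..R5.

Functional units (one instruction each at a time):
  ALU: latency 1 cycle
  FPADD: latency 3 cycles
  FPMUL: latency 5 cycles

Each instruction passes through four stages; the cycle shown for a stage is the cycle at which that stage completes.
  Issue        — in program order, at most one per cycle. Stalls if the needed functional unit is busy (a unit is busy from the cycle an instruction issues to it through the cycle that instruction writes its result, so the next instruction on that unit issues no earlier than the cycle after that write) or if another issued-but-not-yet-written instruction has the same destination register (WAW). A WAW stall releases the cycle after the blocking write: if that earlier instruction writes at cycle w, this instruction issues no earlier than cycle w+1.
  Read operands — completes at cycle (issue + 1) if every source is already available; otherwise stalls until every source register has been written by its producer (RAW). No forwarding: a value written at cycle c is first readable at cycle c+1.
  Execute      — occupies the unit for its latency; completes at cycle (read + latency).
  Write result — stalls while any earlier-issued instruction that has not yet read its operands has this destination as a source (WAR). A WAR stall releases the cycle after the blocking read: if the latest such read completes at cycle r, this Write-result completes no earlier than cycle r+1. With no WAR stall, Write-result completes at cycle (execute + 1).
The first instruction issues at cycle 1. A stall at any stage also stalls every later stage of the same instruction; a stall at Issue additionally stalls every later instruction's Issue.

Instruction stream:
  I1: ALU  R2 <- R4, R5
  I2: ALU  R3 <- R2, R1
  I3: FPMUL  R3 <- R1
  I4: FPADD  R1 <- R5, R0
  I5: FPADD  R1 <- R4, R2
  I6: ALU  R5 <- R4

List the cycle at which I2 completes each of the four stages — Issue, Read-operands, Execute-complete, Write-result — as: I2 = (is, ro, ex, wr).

c1: I1→ALU
c2: I1 RO
c3: I1 EX
c4: I1 WR R2
c5: I2→ALU
c6: I2 RO
c7: I2 EX
c8: I2 WR R3
c9: I3→FPMUL
c10: I3 RO; I4→FPADD
c11: I4 RO
c14: I4 EX
c15: I3 EX; I4 WR R1
c16: I3 WR R3; I5→FPADD
c17: I5 RO; I6→ALU
c18: I6 RO
c19: I6 EX
c20: I5 EX; I6 WR R5
c21: I5 WR R1

I2 = (5, 6, 7, 8)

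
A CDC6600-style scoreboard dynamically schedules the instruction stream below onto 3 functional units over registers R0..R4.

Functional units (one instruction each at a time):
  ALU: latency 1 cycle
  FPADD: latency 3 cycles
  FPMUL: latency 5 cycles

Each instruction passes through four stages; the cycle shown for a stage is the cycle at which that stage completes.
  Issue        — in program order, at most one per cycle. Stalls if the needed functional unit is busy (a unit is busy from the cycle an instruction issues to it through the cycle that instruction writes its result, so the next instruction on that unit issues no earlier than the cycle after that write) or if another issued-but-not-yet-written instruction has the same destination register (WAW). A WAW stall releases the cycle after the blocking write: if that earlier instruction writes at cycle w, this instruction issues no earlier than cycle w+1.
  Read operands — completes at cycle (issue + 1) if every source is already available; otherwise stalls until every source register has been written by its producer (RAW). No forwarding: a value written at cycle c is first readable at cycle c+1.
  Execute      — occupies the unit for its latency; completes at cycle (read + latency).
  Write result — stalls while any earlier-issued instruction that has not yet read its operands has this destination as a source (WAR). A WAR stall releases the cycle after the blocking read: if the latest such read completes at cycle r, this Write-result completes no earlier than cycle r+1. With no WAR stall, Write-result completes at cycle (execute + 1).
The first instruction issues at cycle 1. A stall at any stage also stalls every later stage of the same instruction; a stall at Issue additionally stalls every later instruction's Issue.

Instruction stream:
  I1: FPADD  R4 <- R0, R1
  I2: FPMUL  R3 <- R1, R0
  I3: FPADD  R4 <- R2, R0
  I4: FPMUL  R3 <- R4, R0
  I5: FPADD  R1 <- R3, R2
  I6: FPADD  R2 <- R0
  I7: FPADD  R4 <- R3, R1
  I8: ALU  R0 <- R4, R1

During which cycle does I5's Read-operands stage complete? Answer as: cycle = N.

[1] I1→FPADD
[2] I1 RO; I2→FPMUL
[3] I2 RO
[5] I1 EX
[6] I1 WR R4
[7] I3→FPADD
[8] I2 EX; I3 RO
[9] I2 WR R3
[10] I4→FPMUL
[11] I3 EX
[12] I3 WR R4
[13] I4 RO; I5→FPADD
[18] I4 EX
[19] I4 WR R3
[20] I5 RO
[23] I5 EX
[24] I5 WR R1
[25] I6→FPADD
[26] I6 RO
[29] I6 EX
[30] I6 WR R2
[31] I7→FPADD
[32] I7 RO; I8→ALU
[35] I7 EX
[36] I7 WR R4
[37] I8 RO
[38] I8 EX
[39] I8 WR R0

cycle = 20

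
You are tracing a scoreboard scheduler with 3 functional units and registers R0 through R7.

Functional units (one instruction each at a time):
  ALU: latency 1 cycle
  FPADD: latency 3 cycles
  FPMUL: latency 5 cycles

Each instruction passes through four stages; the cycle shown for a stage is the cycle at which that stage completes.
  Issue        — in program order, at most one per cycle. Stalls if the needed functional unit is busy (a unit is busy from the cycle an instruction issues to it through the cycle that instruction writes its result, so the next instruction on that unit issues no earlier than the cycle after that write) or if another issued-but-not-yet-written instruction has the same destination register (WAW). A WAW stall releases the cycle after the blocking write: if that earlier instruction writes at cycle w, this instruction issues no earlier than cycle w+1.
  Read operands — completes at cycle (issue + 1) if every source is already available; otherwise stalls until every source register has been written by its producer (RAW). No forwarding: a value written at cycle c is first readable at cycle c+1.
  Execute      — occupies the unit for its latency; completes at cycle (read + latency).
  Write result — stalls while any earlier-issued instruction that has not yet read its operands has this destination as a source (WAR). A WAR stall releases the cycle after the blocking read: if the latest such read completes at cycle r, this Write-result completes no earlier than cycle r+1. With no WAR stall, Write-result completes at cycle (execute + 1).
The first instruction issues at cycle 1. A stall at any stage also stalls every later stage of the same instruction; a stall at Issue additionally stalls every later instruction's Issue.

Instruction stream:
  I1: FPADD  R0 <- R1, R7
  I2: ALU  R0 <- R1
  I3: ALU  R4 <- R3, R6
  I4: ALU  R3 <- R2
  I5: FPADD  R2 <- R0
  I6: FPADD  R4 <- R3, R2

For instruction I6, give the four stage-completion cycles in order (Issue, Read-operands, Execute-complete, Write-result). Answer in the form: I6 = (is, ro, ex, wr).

I6 = (22, 23, 26, 27)

[I1] 1/2/5/6
[I2] 7/8/9/10  (WAW R0: wait I1 write@6)
[I3] 11/12/13/14  (struct: ALU busy until I2 writes@10)
[I4] 15/16/17/18  (struct: ALU busy until I3 writes@14)
[I5] 16/17/20/21
[I6] 22/23/26/27  (struct: FPADD busy until I5 writes@21)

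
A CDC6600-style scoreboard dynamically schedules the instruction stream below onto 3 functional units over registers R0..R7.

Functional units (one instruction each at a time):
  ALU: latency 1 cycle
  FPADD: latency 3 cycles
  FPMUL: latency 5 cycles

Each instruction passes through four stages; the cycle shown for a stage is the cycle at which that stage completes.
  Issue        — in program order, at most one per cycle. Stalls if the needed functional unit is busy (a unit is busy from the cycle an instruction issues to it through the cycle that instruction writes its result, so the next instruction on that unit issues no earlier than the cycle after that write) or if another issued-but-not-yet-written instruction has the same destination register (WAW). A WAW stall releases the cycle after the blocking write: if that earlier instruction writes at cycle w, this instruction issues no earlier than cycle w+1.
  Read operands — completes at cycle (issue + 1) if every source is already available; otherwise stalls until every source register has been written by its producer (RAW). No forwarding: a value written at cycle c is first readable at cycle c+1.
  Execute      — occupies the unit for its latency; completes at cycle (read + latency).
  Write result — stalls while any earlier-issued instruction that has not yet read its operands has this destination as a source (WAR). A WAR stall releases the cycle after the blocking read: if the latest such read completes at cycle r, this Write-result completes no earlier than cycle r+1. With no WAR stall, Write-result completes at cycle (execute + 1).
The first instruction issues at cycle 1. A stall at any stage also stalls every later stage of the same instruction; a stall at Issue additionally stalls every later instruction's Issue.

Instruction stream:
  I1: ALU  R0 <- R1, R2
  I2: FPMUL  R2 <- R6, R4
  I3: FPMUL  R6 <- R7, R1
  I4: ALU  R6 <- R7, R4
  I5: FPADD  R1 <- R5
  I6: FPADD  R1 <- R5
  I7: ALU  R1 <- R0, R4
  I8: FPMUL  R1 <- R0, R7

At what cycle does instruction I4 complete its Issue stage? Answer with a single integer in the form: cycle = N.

[1] I1→ALU
[2] I1 RO | I2→FPMUL
[3] I1 EX | I2 RO
[4] I1 WR R0
[8] I2 EX
[9] I2 WR R2
[10] I3→FPMUL
[11] I3 RO
[16] I3 EX
[17] I3 WR R6
[18] I4→ALU
[19] I4 RO | I5→FPADD
[20] I4 EX | I5 RO
[21] I4 WR R6
[23] I5 EX
[24] I5 WR R1
[25] I6→FPADD
[26] I6 RO
[29] I6 EX
[30] I6 WR R1
[31] I7→ALU
[32] I7 RO
[33] I7 EX
[34] I7 WR R1
[35] I8→FPMUL
[36] I8 RO
[41] I8 EX
[42] I8 WR R1

cycle = 18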